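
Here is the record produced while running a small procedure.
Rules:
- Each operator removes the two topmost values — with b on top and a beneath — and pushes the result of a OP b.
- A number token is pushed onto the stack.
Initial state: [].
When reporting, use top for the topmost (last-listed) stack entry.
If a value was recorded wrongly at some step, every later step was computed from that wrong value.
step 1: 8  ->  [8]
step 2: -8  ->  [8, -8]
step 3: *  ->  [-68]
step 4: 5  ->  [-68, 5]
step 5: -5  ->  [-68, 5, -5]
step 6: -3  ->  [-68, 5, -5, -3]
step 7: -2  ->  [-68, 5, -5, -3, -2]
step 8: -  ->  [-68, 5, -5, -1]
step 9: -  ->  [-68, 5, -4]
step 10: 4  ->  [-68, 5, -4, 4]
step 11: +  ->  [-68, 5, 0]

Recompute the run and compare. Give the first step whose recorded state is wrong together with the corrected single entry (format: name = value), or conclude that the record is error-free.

step 3, top = -64

1. push 8: top = 8 (checks out)
2. push -8: top = -8 (checks out)
3. 8 * -8 = -64 (not what was recorded)
Conclusion: step 3 carries the first error; the entry should be top = -64.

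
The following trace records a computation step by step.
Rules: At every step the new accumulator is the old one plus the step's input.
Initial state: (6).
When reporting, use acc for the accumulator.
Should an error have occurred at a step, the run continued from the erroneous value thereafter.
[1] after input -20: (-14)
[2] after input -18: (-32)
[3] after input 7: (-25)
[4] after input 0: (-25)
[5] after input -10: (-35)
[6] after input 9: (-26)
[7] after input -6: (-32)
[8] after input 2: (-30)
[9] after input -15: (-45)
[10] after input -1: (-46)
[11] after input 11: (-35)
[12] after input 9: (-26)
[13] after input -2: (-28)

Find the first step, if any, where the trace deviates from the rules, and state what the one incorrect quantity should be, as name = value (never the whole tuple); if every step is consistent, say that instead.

Recomputing the run from the initial state:
step 1: acc = -14
step 2: acc = -32
step 3: acc = -25
step 4: acc = -25
step 5: acc = -35
step 6: acc = -26
step 7: acc = -32
step 8: acc = -30
step 9: acc = -45
step 10: acc = -46
step 11: acc = -35
step 12: acc = -26
step 13: acc = -28
This matches the trace at every step.

no error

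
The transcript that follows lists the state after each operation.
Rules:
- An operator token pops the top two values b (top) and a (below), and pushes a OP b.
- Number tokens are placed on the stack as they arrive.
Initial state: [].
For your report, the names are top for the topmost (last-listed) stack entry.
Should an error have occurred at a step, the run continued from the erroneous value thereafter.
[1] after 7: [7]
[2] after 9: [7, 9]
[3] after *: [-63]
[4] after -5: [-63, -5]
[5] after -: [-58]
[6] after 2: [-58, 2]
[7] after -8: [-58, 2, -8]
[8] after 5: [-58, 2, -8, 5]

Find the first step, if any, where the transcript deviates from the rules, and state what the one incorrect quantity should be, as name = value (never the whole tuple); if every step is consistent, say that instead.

1. push 7: top = 7 (confirmed correct)
2. push 9: top = 9 (consistent with the transcript)
3. 7 * 9 = 63 (not what was recorded)
So the first discrepancy is step 3, where the right value is top = 63.

step 3, top = 63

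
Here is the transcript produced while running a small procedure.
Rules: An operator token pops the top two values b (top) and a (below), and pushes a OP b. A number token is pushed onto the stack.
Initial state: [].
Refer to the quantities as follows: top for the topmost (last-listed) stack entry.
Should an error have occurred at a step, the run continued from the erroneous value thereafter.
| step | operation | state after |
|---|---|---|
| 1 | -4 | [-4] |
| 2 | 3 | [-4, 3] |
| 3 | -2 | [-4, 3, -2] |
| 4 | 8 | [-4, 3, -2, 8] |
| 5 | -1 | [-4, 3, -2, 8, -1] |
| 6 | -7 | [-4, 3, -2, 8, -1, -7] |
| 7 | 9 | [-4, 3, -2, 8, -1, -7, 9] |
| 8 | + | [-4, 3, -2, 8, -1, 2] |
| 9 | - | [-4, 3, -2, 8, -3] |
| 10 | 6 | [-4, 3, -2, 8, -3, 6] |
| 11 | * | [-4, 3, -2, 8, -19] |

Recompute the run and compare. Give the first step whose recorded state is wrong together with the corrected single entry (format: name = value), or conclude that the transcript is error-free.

Recomputing the run from the initial state:
step 1: [-4]
step 2: [-4, 3]
step 3: [-4, 3, -2]
step 4: [-4, 3, -2, 8]
step 5: [-4, 3, -2, 8, -1]
step 6: [-4, 3, -2, 8, -1, -7]
step 7: [-4, 3, -2, 8, -1, -7, 9]
step 8: [-4, 3, -2, 8, -1, 2]
step 9: [-4, 3, -2, 8, -3]
step 10: [-4, 3, -2, 8, -3, 6]
step 11: [-4, 3, -2, 8, -18]
The first disagreement with the transcript is at step 11, where the value should be top = -18.

step 11, top = -18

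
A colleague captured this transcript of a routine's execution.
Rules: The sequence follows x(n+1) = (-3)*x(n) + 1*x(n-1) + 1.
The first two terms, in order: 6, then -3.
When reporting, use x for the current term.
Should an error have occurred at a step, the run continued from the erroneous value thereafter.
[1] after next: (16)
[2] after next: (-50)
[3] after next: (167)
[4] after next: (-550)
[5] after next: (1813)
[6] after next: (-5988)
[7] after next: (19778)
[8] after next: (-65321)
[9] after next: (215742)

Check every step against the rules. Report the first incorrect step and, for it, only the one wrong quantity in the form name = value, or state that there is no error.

Step 1: x = -3*(-3) + (1)*(6) + (1) = 16 — verified.
Step 2: x = -3*(16) + (1)*(-3) + (1) = -50 — no discrepancy.
Step 3: x = -3*(-50) + (1)*(16) + (1) = 167 — in agreement.
Step 4: x = -3*(167) + (1)*(-50) + (1) = -550 — exactly as logged.
Step 5: x = -3*(-550) + (1)*(167) + (1) = 1818 — the transcript has a different value.
The earliest wrong entry is at step 5: it should read x = 1818.

step 5, x = 1818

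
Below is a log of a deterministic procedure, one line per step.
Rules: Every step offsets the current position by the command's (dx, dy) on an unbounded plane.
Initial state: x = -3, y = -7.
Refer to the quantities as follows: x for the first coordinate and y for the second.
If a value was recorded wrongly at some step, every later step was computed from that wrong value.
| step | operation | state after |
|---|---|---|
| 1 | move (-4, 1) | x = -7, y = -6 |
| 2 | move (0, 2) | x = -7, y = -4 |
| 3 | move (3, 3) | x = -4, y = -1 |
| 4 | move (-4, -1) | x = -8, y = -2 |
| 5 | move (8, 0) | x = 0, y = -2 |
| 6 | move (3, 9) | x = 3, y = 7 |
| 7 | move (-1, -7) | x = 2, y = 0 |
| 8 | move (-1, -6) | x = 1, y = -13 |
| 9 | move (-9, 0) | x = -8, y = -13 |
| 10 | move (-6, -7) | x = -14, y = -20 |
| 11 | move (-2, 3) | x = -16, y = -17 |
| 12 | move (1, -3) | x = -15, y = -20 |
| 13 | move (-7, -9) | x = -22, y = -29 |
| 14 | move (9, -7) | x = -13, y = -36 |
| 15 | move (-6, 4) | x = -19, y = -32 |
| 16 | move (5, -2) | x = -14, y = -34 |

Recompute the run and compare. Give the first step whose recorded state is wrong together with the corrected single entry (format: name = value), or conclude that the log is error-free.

step 8, y = -6

Recomputing the run from the initial state:
step 1: x = -7, y = -6
step 2: x = -7, y = -4
step 3: x = -4, y = -1
step 4: x = -8, y = -2
step 5: x = 0, y = -2
step 6: x = 3, y = 7
step 7: x = 2, y = 0
step 8: x = 1, y = -6
step 9: x = -8, y = -6
step 10: x = -14, y = -13
step 11: x = -16, y = -10
step 12: x = -15, y = -13
step 13: x = -22, y = -22
step 14: x = -13, y = -29
step 15: x = -19, y = -25
step 16: x = -14, y = -27
The first disagreement with the log is at step 8, where the value should be y = -6.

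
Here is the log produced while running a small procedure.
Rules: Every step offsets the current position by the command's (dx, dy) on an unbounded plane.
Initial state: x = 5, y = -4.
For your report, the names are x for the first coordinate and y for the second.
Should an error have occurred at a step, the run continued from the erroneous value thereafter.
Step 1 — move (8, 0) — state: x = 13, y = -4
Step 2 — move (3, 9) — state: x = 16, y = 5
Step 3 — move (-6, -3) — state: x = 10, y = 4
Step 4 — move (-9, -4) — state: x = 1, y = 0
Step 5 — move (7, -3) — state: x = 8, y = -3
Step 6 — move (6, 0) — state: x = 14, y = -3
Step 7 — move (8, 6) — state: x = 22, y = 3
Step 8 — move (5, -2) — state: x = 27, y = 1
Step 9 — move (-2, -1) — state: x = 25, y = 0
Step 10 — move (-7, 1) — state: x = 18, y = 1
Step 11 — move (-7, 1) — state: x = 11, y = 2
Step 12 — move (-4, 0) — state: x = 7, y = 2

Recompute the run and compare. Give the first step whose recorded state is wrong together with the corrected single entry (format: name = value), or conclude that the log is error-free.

step 3, y = 2

Step 1: x = 5 + (8) = 13, y = -4 + (0) = -4 — exactly as logged.
Step 2: x = 13 + (3) = 16, y = -4 + (9) = 5 — same as recorded.
Step 3: x = 16 + (-6) = 10, y = 5 + (-3) = 2 — the log has a different value.
Conclusion: step 3 carries the first error; the entry should be y = 2.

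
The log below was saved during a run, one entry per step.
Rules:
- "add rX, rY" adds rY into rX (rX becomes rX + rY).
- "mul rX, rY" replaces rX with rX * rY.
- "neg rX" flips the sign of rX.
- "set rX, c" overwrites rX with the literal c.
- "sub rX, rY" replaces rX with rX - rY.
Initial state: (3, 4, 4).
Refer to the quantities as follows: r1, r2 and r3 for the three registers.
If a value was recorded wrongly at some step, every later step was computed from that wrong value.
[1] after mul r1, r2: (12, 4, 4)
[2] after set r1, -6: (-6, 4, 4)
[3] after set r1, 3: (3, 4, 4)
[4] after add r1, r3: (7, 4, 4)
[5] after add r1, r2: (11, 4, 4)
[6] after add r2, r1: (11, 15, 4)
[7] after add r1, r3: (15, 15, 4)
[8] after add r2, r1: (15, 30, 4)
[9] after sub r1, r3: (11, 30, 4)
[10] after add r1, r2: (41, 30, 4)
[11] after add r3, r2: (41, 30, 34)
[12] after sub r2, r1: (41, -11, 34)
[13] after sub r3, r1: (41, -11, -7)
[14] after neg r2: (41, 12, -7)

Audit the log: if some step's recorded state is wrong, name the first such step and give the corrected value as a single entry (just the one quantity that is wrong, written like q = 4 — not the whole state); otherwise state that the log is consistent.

step 14, r2 = 11

1. r1 = 3 * 4 = 12 (exactly as logged)
2. r1 = -6 (confirmed correct)
3. r1 = 3 (same as recorded)
4. r1 = 3 + 4 = 7 (consistent with the log)
5. r1 = 7 + 4 = 11 (matches)
6. r2 = 4 + 11 = 15 (matches)
7. r1 = 11 + 4 = 15 (in agreement)
8. r2 = 15 + 15 = 30 (exactly as logged)
9. r1 = 15 - 4 = 11 (in agreement)
10. r1 = 11 + 30 = 41 (verified)
11. r3 = 4 + 30 = 34 (agrees with the log)
12. r2 = 30 - 41 = -11 (confirmed correct)
13. r3 = 34 - 41 = -7 (consistent with the log)
14. r2 = -(-11) = 11 (the entry is off here)
The earliest wrong entry is at step 14: it should read r2 = 11.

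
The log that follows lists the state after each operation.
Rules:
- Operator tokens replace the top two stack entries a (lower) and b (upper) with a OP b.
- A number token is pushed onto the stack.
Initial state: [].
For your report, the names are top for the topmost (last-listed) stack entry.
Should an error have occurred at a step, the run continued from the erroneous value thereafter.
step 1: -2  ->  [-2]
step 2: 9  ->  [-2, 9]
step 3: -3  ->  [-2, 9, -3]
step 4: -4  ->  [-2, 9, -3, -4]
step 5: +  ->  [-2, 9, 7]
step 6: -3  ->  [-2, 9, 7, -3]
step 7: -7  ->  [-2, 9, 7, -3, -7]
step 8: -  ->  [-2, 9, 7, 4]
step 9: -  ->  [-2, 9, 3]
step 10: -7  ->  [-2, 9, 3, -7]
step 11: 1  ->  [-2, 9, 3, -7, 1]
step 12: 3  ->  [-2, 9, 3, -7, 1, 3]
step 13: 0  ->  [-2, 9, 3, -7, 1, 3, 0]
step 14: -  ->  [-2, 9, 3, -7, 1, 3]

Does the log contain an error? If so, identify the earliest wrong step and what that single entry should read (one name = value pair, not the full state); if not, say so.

step 5, top = -7

Recomputing the run from the initial state:
step 1: [-2]
step 2: [-2, 9]
step 3: [-2, 9, -3]
step 4: [-2, 9, -3, -4]
step 5: [-2, 9, -7]
step 6: [-2, 9, -7, -3]
step 7: [-2, 9, -7, -3, -7]
step 8: [-2, 9, -7, 4]
step 9: [-2, 9, -11]
step 10: [-2, 9, -11, -7]
step 11: [-2, 9, -11, -7, 1]
step 12: [-2, 9, -11, -7, 1, 3]
step 13: [-2, 9, -11, -7, 1, 3, 0]
step 14: [-2, 9, -11, -7, 1, 3]
The first disagreement with the log is at step 5, where the value should be top = -7.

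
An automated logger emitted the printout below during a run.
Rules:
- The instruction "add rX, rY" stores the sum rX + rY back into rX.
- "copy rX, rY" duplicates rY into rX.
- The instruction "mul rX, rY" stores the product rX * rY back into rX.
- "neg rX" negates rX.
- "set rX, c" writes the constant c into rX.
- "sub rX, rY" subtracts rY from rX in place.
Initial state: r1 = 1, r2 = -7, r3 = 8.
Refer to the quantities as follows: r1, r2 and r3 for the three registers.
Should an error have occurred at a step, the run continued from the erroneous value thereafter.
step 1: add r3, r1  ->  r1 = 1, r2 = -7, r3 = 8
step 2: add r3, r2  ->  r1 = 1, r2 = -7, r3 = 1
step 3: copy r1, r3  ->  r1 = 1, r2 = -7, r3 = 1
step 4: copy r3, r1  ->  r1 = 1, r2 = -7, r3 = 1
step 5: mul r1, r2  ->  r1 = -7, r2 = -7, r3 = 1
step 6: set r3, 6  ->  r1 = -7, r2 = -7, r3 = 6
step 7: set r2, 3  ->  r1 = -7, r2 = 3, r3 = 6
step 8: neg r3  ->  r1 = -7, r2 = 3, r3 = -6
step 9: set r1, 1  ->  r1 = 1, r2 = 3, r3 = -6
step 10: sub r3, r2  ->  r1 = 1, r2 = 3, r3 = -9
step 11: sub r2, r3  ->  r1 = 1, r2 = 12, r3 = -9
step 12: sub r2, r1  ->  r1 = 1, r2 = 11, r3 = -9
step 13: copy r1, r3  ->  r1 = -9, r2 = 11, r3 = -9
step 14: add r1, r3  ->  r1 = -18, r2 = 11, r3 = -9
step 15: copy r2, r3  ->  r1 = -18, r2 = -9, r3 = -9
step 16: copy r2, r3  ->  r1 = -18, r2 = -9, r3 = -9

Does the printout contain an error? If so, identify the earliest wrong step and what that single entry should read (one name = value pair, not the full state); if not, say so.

Recomputing the run from the initial state:
step 1: r1 = 1, r2 = -7, r3 = 9
step 2: r1 = 1, r2 = -7, r3 = 2
step 3: r1 = 2, r2 = -7, r3 = 2
step 4: r1 = 2, r2 = -7, r3 = 2
step 5: r1 = -14, r2 = -7, r3 = 2
step 6: r1 = -14, r2 = -7, r3 = 6
step 7: r1 = -14, r2 = 3, r3 = 6
step 8: r1 = -14, r2 = 3, r3 = -6
step 9: r1 = 1, r2 = 3, r3 = -6
step 10: r1 = 1, r2 = 3, r3 = -9
step 11: r1 = 1, r2 = 12, r3 = -9
step 12: r1 = 1, r2 = 11, r3 = -9
step 13: r1 = -9, r2 = 11, r3 = -9
step 14: r1 = -18, r2 = 11, r3 = -9
step 15: r1 = -18, r2 = -9, r3 = -9
step 16: r1 = -18, r2 = -9, r3 = -9
The first disagreement with the printout is at step 1, where the value should be r3 = 9.

step 1, r3 = 9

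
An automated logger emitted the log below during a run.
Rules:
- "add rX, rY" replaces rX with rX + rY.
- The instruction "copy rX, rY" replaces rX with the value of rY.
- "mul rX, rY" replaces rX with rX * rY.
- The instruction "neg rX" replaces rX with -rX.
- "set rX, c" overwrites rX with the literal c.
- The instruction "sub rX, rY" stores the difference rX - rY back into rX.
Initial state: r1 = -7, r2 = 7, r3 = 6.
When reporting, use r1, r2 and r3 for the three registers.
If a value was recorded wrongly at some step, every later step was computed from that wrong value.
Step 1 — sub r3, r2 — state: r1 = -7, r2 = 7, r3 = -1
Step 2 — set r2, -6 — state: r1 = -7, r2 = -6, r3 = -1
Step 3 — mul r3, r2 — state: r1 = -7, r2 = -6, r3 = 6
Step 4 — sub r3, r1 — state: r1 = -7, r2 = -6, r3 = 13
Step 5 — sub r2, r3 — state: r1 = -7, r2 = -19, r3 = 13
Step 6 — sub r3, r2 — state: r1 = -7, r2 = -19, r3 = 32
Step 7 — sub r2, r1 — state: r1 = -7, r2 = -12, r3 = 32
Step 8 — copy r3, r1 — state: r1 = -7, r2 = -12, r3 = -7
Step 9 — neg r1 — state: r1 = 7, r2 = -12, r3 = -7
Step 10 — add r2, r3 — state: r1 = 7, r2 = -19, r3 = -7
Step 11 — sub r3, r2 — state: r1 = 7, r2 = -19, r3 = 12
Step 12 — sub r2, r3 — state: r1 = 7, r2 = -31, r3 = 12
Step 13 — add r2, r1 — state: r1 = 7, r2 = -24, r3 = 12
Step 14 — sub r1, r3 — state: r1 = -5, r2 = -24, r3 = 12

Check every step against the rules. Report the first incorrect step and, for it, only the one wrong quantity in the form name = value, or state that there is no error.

step 1: r3 = 6 - 7 = -1 -> checks out
step 2: r2 = -6 -> matches
step 3: r3 = -1 * -6 = 6 -> agrees with the log
step 4: r3 = 6 - -7 = 13 -> agrees with the log
step 5: r2 = -6 - 13 = -19 -> matches
step 6: r3 = 13 - -19 = 32 -> same as recorded
step 7: r2 = -19 - -7 = -12 -> matches
step 8: r3 = -7 -> consistent with the log
step 9: r1 = -(-7) = 7 -> exactly as logged
step 10: r2 = -12 + -7 = -19 -> in agreement
step 11: r3 = -7 - -19 = 12 -> confirmed correct
step 12: r2 = -19 - 12 = -31 -> no discrepancy
step 13: r2 = -31 + 7 = -24 -> checks out
step 14: r1 = 7 - 12 = -5 -> exactly as logged
The recomputation confirms every line.

no error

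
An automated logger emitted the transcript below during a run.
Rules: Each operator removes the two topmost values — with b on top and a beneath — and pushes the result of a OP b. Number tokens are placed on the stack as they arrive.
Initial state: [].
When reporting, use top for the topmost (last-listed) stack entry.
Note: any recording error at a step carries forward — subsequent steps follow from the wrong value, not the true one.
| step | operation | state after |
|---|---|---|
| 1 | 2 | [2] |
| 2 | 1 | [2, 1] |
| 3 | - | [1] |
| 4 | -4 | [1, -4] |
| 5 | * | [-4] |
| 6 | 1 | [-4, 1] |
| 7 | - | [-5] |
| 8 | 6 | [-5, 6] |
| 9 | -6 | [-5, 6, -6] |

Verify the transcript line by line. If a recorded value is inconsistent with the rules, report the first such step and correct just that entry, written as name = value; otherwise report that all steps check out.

no error

Recomputing the run from the initial state:
step 1: [2]
step 2: [2, 1]
step 3: [1]
step 4: [1, -4]
step 5: [-4]
step 6: [-4, 1]
step 7: [-5]
step 8: [-5, 6]
step 9: [-5, 6, -6]
This matches the transcript at every step.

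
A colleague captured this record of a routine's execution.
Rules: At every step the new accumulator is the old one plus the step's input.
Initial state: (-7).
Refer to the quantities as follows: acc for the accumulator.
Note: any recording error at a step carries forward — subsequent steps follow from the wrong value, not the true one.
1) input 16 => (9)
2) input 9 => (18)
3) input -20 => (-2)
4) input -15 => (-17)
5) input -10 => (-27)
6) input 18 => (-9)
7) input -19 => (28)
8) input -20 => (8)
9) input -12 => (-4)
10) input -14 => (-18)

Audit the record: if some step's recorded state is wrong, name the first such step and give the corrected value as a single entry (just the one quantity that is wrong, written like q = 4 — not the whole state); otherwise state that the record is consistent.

step 1: acc = -7 + 16 = 9 -> matches
step 2: acc = 9 + 9 = 18 -> exactly as logged
step 3: acc = 18 + -20 = -2 -> agrees with the record
step 4: acc = -2 + -15 = -17 -> verified
step 5: acc = -17 + -10 = -27 -> agrees with the record
step 6: acc = -27 + 18 = -9 -> checks out
step 7: acc = -9 + -19 = -28 -> the record disagrees here
First deviation found at step 7; the corrected entry is acc = -28.

step 7, acc = -28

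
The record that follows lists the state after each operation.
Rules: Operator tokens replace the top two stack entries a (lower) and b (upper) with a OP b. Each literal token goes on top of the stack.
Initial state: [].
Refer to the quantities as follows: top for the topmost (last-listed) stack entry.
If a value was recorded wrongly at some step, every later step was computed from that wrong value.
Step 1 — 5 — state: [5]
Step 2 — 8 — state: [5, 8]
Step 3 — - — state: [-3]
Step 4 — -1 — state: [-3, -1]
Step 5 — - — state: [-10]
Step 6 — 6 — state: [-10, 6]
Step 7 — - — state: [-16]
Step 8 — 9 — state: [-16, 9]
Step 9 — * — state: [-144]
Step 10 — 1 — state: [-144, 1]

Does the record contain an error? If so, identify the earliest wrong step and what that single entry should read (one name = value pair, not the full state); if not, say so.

Recomputing the run from the initial state:
step 1: [5]
step 2: [5, 8]
step 3: [-3]
step 4: [-3, -1]
step 5: [-2]
step 6: [-2, 6]
step 7: [-8]
step 8: [-8, 9]
step 9: [-72]
step 10: [-72, 1]
The first disagreement with the record is at step 5, where the value should be top = -2.

step 5, top = -2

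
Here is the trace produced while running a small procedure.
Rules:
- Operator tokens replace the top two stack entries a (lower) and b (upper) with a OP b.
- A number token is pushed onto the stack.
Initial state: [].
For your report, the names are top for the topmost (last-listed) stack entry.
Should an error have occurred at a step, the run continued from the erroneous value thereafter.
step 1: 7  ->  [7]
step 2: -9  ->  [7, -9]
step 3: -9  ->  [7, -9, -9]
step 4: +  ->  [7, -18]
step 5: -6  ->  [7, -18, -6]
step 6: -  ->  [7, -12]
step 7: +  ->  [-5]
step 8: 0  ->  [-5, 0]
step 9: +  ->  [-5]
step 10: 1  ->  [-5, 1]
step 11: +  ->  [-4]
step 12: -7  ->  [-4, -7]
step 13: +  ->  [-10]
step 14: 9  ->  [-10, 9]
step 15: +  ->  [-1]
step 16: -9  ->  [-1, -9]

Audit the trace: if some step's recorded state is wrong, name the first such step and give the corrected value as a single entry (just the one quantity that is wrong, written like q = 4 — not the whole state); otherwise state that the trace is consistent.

Recomputing the run from the initial state:
step 1: [7]
step 2: [7, -9]
step 3: [7, -9, -9]
step 4: [7, -18]
step 5: [7, -18, -6]
step 6: [7, -12]
step 7: [-5]
step 8: [-5, 0]
step 9: [-5]
step 10: [-5, 1]
step 11: [-4]
step 12: [-4, -7]
step 13: [-11]
step 14: [-11, 9]
step 15: [-2]
step 16: [-2, -9]
The first disagreement with the trace is at step 13, where the value should be top = -11.

step 13, top = -11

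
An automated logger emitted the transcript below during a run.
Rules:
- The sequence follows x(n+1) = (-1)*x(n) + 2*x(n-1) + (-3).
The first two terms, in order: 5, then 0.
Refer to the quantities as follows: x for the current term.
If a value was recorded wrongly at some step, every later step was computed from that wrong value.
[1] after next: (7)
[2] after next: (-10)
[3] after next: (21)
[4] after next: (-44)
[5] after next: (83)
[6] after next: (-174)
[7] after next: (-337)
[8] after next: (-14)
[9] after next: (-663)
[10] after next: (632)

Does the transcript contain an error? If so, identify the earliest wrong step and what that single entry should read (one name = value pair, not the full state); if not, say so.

step 7, x = 337

Recomputing the run from the initial state:
step 1: x = 7
step 2: x = -10
step 3: x = 21
step 4: x = -44
step 5: x = 83
step 6: x = -174
step 7: x = 337
step 8: x = -688
step 9: x = 1359
step 10: x = -2738
The first disagreement with the transcript is at step 7, where the value should be x = 337.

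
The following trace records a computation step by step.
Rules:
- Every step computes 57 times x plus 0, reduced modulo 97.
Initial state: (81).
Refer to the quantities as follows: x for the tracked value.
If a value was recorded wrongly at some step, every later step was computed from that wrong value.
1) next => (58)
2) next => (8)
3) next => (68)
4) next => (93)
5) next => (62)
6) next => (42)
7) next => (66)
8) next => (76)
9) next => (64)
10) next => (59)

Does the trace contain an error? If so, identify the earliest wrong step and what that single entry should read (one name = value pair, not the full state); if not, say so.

Recomputing the run from the initial state:
step 1: x = 58
step 2: x = 8
step 3: x = 68
step 4: x = 93
step 5: x = 63
step 6: x = 2
step 7: x = 17
step 8: x = 96
step 9: x = 40
step 10: x = 49
The first disagreement with the trace is at step 5, where the value should be x = 63.

step 5, x = 63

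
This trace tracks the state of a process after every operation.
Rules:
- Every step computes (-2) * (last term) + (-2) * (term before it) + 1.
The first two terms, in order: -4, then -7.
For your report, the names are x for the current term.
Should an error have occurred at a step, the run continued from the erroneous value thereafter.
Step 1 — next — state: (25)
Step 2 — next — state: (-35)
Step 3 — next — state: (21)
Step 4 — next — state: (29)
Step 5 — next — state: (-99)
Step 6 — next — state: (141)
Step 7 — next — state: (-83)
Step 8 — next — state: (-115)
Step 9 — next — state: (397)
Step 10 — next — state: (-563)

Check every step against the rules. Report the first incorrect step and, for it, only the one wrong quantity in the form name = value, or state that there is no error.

step 1, x = 23

Step 1: x = -2*(-7) + (-2)*(-4) + (1) = 23 — first mismatch against the trace.
So the first discrepancy is step 1, where the right value is x = 23.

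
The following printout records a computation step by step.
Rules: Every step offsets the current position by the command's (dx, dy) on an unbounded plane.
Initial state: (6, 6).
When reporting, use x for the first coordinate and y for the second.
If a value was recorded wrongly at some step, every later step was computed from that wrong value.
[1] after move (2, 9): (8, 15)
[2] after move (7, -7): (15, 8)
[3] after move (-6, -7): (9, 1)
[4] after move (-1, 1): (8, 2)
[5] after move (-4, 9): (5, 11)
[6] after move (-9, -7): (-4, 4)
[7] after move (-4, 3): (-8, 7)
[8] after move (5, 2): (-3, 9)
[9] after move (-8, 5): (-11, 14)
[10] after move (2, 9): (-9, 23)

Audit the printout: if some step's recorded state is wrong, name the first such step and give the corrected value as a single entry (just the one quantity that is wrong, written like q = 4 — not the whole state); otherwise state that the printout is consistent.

step 5, x = 4

Step 1: x = 6 + (2) = 8, y = 6 + (9) = 15 — same as recorded.
Step 2: x = 8 + (7) = 15, y = 15 + (-7) = 8 — consistent with the printout.
Step 3: x = 15 + (-6) = 9, y = 8 + (-7) = 1 — agrees with the printout.
Step 4: x = 9 + (-1) = 8, y = 1 + (1) = 2 — matches.
Step 5: x = 8 + (-4) = 4, y = 2 + (9) = 11 — the recorded entry deviates here.
First incorrect step: 5; the correct value is x = 4.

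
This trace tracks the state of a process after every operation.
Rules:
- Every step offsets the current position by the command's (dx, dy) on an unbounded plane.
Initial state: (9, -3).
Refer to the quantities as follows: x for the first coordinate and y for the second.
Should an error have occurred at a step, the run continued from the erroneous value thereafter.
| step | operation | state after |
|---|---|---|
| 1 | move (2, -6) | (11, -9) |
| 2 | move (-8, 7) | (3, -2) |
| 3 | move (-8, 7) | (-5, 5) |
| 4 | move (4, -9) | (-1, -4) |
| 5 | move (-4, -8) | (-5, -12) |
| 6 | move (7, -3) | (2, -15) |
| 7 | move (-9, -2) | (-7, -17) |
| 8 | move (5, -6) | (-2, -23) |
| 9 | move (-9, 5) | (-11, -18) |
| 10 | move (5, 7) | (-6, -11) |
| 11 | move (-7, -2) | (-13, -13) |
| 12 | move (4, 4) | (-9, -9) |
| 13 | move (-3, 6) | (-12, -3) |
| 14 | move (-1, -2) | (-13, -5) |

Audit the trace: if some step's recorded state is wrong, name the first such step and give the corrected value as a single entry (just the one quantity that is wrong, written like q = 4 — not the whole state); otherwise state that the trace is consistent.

1. x = 9 + (2) = 11, y = -3 + (-6) = -9 (consistent with the trace)
2. x = 11 + (-8) = 3, y = -9 + (7) = -2 (verified)
3. x = 3 + (-8) = -5, y = -2 + (7) = 5 (checks out)
4. x = -5 + (4) = -1, y = 5 + (-9) = -4 (exactly as logged)
5. x = -1 + (-4) = -5, y = -4 + (-8) = -12 (agrees with the trace)
6. x = -5 + (7) = 2, y = -12 + (-3) = -15 (verified)
7. x = 2 + (-9) = -7, y = -15 + (-2) = -17 (matches)
8. x = -7 + (5) = -2, y = -17 + (-6) = -23 (exactly as logged)
9. x = -2 + (-9) = -11, y = -23 + (5) = -18 (checks out)
10. x = -11 + (5) = -6, y = -18 + (7) = -11 (exactly as logged)
11. x = -6 + (-7) = -13, y = -11 + (-2) = -13 (no discrepancy)
12. x = -13 + (4) = -9, y = -13 + (4) = -9 (in agreement)
13. x = -9 + (-3) = -12, y = -9 + (6) = -3 (verified)
14. x = -12 + (-1) = -13, y = -3 + (-2) = -5 (consistent with the trace)
Each recorded entry agrees with the recomputation.

no error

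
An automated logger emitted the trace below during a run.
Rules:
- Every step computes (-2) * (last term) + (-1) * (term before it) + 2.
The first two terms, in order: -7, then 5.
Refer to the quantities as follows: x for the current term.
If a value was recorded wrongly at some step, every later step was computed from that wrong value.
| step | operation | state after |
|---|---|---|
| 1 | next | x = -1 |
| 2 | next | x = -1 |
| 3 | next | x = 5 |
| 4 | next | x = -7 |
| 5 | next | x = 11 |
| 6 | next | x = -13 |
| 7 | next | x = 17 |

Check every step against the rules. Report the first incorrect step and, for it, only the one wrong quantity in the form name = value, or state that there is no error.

no error

Recomputing the run from the initial state:
step 1: x = -1
step 2: x = -1
step 3: x = 5
step 4: x = -7
step 5: x = 11
step 6: x = -13
step 7: x = 17
This matches the trace at every step.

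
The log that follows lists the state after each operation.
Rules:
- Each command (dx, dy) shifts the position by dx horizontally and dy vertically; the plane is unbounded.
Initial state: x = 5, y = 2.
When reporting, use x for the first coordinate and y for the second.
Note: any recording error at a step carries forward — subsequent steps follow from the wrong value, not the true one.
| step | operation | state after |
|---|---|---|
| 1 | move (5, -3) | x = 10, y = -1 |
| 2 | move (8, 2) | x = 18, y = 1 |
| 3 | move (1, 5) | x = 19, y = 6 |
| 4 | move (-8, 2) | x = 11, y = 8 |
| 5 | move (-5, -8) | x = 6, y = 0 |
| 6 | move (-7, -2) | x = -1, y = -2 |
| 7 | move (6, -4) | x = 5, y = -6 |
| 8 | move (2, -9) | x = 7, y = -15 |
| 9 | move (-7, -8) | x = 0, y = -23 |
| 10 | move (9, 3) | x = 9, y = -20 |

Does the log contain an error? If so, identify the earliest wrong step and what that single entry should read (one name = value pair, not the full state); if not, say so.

no error

1. x = 5 + (5) = 10, y = 2 + (-3) = -1 (no discrepancy)
2. x = 10 + (8) = 18, y = -1 + (2) = 1 (verified)
3. x = 18 + (1) = 19, y = 1 + (5) = 6 (no discrepancy)
4. x = 19 + (-8) = 11, y = 6 + (2) = 8 (verified)
5. x = 11 + (-5) = 6, y = 8 + (-8) = 0 (no discrepancy)
6. x = 6 + (-7) = -1, y = 0 + (-2) = -2 (in agreement)
7. x = -1 + (6) = 5, y = -2 + (-4) = -6 (in agreement)
8. x = 5 + (2) = 7, y = -6 + (-9) = -15 (checks out)
9. x = 7 + (-7) = 0, y = -15 + (-8) = -23 (consistent with the log)
10. x = 0 + (9) = 9, y = -23 + (3) = -20 (no discrepancy)
Each recorded entry agrees with the recomputation.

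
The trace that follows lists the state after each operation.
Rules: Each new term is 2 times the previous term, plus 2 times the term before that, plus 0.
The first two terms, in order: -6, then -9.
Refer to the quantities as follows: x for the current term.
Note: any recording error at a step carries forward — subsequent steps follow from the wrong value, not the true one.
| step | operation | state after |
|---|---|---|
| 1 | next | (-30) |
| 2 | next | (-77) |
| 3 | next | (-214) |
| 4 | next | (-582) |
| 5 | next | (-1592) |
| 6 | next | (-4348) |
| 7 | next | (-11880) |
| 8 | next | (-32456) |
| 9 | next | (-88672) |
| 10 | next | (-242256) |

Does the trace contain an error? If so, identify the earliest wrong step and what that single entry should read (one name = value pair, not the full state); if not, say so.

1. x = 2*(-9) + (2)*(-6) + (0) = -30 (consistent with the trace)
2. x = 2*(-30) + (2)*(-9) + (0) = -78 (first mismatch against the trace)
First incorrect step: 2; the correct value is x = -78.

step 2, x = -78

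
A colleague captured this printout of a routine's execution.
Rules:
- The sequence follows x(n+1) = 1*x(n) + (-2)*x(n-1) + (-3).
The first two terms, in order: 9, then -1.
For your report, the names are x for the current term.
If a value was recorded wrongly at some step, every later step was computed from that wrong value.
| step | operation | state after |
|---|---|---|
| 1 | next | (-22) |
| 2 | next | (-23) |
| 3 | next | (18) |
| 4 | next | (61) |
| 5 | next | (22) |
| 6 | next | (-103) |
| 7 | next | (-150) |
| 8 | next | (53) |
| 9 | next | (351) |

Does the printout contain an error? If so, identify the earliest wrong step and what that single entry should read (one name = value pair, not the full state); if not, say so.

step 1: x = 1*(-1) + (-2)*(9) + (-3) = -22 -> agrees with the printout
step 2: x = 1*(-22) + (-2)*(-1) + (-3) = -23 -> same as recorded
step 3: x = 1*(-23) + (-2)*(-22) + (-3) = 18 -> same as recorded
step 4: x = 1*(18) + (-2)*(-23) + (-3) = 61 -> in agreement
step 5: x = 1*(61) + (-2)*(18) + (-3) = 22 -> verified
step 6: x = 1*(22) + (-2)*(61) + (-3) = -103 -> confirmed correct
step 7: x = 1*(-103) + (-2)*(22) + (-3) = -150 -> no discrepancy
step 8: x = 1*(-150) + (-2)*(-103) + (-3) = 53 -> verified
step 9: x = 1*(53) + (-2)*(-150) + (-3) = 350 -> the printout disagrees here
The earliest wrong entry is at step 9: it should read x = 350.

step 9, x = 350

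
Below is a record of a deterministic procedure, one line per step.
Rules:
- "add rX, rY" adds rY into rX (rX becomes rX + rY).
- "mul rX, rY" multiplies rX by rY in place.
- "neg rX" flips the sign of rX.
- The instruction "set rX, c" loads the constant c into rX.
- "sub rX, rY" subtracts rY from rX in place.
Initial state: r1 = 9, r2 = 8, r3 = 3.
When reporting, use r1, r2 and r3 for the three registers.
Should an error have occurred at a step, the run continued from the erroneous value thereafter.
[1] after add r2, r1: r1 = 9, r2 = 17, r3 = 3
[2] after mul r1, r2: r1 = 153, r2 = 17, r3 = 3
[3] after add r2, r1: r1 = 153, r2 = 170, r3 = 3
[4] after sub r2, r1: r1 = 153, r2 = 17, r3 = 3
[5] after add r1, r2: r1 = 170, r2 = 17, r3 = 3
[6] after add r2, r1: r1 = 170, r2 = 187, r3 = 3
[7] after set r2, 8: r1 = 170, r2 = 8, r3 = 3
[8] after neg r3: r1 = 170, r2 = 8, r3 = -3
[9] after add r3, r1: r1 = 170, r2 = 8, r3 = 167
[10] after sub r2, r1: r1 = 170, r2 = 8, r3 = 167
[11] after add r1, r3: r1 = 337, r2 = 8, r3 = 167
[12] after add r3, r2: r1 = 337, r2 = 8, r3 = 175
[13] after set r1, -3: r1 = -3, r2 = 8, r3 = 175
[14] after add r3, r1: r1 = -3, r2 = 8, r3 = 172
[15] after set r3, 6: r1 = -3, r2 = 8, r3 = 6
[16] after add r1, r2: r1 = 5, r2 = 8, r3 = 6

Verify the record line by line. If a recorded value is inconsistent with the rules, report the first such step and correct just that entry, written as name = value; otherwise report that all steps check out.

step 10, r2 = -162

Step 1: r2 = 8 + 9 = 17 — agrees with the record.
Step 2: r1 = 9 * 17 = 153 — same as recorded.
Step 3: r2 = 17 + 153 = 170 — verified.
Step 4: r2 = 170 - 153 = 17 — exactly as logged.
Step 5: r1 = 153 + 17 = 170 — verified.
Step 6: r2 = 17 + 170 = 187 — agrees with the record.
Step 7: r2 = 8 — checks out.
Step 8: r3 = -(3) = -3 — no discrepancy.
Step 9: r3 = -3 + 170 = 167 — confirmed correct.
Step 10: r2 = 8 - 170 = -162 — this is not what the record shows.
Conclusion: step 10 carries the first error; the entry should be r2 = -162.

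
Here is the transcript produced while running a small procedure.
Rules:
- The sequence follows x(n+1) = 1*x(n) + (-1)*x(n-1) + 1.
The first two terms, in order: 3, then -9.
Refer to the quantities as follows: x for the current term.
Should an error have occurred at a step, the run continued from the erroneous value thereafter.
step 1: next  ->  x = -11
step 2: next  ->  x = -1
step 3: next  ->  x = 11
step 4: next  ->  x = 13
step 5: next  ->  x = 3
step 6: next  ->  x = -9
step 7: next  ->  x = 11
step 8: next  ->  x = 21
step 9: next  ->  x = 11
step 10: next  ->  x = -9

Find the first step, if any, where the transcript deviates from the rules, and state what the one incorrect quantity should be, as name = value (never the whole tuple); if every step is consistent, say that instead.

step 7, x = -11

Recomputing the run from the initial state:
step 1: x = -11
step 2: x = -1
step 3: x = 11
step 4: x = 13
step 5: x = 3
step 6: x = -9
step 7: x = -11
step 8: x = -1
step 9: x = 11
step 10: x = 13
The first disagreement with the transcript is at step 7, where the value should be x = -11.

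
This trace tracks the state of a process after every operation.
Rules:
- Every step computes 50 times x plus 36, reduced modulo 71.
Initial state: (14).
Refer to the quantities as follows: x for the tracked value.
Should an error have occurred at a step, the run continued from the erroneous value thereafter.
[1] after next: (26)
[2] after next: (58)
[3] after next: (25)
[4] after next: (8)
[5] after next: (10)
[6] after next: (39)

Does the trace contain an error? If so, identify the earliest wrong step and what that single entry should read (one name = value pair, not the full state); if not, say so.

no error

Step 1: x = (50*14 + 36) mod 71 = 26 — agrees with the trace.
Step 2: x = (50*26 + 36) mod 71 = 58 — checks out.
Step 3: x = (50*58 + 36) mod 71 = 25 — matches.
Step 4: x = (50*25 + 36) mod 71 = 8 — same as recorded.
Step 5: x = (50*8 + 36) mod 71 = 10 — in agreement.
Step 6: x = (50*10 + 36) mod 71 = 39 — verified.
All entries verified; no error found.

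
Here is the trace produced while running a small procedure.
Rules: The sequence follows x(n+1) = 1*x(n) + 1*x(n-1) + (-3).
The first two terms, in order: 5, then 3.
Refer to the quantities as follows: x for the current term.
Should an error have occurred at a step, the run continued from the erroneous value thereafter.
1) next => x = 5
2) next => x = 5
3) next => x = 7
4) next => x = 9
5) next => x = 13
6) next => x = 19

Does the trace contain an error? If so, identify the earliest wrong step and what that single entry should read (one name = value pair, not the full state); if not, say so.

step 1: x = 1*(3) + (1)*(5) + (-3) = 5 -> checks out
step 2: x = 1*(5) + (1)*(3) + (-3) = 5 -> verified
step 3: x = 1*(5) + (1)*(5) + (-3) = 7 -> in agreement
step 4: x = 1*(7) + (1)*(5) + (-3) = 9 -> exactly as logged
step 5: x = 1*(9) + (1)*(7) + (-3) = 13 -> checks out
step 6: x = 1*(13) + (1)*(9) + (-3) = 19 -> in agreement
Every step is consistent.

no error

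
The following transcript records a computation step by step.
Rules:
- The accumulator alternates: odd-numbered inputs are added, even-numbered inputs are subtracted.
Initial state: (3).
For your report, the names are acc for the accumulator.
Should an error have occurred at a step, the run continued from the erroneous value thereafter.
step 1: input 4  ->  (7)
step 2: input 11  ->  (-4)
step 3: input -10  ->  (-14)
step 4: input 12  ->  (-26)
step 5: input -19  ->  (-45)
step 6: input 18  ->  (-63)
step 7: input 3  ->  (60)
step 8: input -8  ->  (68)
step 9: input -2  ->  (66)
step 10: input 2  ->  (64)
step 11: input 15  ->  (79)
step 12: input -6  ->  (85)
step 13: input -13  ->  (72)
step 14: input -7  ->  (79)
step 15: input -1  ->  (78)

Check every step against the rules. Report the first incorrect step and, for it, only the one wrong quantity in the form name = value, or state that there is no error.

step 7, acc = -60

step 1: acc = 3 + 4 = 7 -> same as recorded
step 2: acc = 7 - 11 = -4 -> confirmed correct
step 3: acc = -4 + -10 = -14 -> matches
step 4: acc = -14 - 12 = -26 -> checks out
step 5: acc = -26 + -19 = -45 -> consistent with the transcript
step 6: acc = -45 - 18 = -63 -> checks out
step 7: acc = -63 + 3 = -60 -> not what was recorded
First incorrect step: 7; the correct value is acc = -60.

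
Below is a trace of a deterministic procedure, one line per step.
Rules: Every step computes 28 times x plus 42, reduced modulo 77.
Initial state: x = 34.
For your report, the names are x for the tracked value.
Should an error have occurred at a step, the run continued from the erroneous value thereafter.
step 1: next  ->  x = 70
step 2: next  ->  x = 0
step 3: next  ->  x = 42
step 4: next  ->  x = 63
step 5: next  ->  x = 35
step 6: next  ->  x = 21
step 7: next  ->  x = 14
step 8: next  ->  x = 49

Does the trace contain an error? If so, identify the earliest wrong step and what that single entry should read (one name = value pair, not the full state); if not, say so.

Step 1: x = (28*34 + 42) mod 77 = 70 — matches.
Step 2: x = (28*70 + 42) mod 77 = 0 — checks out.
Step 3: x = (28*0 + 42) mod 77 = 42 — agrees with the trace.
Step 4: x = (28*42 + 42) mod 77 = 63 — agrees with the trace.
Step 5: x = (28*63 + 42) mod 77 = 35 — verified.
Step 6: x = (28*35 + 42) mod 77 = 21 — no discrepancy.
Step 7: x = (28*21 + 42) mod 77 = 14 — agrees with the trace.
Step 8: x = (28*14 + 42) mod 77 = 49 — in agreement.
Nothing is out of place; the run is error-free.

no error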